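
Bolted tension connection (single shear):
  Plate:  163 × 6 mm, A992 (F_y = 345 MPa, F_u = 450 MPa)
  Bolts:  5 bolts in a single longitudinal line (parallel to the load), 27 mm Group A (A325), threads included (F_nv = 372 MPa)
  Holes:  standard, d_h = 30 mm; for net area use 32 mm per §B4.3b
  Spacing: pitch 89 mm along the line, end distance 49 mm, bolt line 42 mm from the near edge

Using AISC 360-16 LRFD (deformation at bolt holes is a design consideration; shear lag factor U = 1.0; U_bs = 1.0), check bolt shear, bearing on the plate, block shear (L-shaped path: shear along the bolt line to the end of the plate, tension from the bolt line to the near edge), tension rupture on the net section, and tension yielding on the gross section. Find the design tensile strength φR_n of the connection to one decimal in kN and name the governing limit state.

Bolt shear: A_b = π(27)²/4 = 572.56 mm². φR_n = 0.75 × 372 × 572.56 × 5 × 1 = 798.7 kN.
Bearing (6 mm plate, F_u = 450 MPa): end bolts L_c = 49 − 30/2 = 34, R_n = min(1.2×34×6×450, 2.4×27×6×450) = 110.16 kN/bolt; interior L_c = 89 − 30 = 59, R_n = 174.96 kN/bolt. φR_n = 0.75 × (1×110.16 + 4×174.96) = 607.5 kN.
Block shear: shear path 1×[49+4×89] = 1×405 mm, A_gv = 2430, A_nv = 1×(405 − 4.5×32)×6 = 1566 mm²; tension to near edge: (42 − 0.5×32)×6 = 156 mm². R_n = min(0.6×450×1566, 0.6×345×2430) + 1.0×450×156 = min(422.82, 503.01) + 70.2 = 493.02 kN. φR_n = 0.75 × 493.02 = 369.8 kN.
Tension rupture (net): A_n = (163 − 1×32)×6 = 786 mm² (U = 1.0, A_e = A_n). φR_n = 0.75 × 450 × 786 = 265.3 kN.
Tension yield (gross): A_g = 163×6 = 978 mm². φR_n = 0.90 × 345 × 978 = 303.7 kN.
Governing: min(798.7, 607.5, 369.8, 265.3, 303.7) = 265.3 kN → net-section rupture.

265.3 kN (net-section rupture governs)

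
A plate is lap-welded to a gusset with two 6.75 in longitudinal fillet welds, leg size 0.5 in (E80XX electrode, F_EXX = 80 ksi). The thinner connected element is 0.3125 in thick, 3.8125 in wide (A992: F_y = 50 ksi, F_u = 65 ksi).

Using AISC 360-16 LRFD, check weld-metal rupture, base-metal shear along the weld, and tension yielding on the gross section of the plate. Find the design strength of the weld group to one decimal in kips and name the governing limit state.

53.6 kips (gross-section yield governs)

Weld metal: throat = 0.707×0.5 = 0.3535 in, L = 2×6.75 = 13.5 in. φR_n = 0.75 × 0.6 × 80 × 0.3535 × 13.5 = 171.8 kips.
Base metal shear (0.3125 in plate): yield φR_n = 1.0×0.6×50×0.3125×13.5 = 126.6 kips; rupture φR_n = 0.75×0.6×65×0.3125×13.5 = 123.4 kips; take 123.4 kips (rupture).
Tension yield (gross): A_g = 3.8125×0.3125 = 1.1914 in². φR_n = 0.90 × 50 × 1.1914 = 53.6 kips.
Governing: min(171.8, 123.4, 53.6) = 53.6 kips → gross-section yield.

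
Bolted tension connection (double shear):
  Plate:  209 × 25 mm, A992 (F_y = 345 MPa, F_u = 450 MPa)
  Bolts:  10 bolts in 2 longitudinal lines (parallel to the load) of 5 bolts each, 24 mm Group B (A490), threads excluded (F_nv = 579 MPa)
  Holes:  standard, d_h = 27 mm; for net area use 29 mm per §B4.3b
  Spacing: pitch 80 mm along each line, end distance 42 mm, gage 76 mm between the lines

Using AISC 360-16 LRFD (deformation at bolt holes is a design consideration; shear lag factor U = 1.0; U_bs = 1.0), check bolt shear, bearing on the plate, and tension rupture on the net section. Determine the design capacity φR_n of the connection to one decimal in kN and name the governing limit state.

1274.1 kN (net-section rupture governs)

Bolt shear: A_b = π(24)²/4 = 452.39 mm². φR_n = 0.75 × 579 × 452.39 × 10 × 2 = 3929.0 kN.
Bearing (25 mm plate, F_u = 450 MPa): end bolts L_c = 42 − 27/2 = 28.5, R_n = min(1.2×28.5×25×450, 2.4×24×25×450) = 384.75 kN/bolt; interior L_c = 80 − 27 = 53, R_n = 648 kN/bolt. φR_n = 0.75 × (2×384.75 + 8×648) = 4465.1 kN.
Tension rupture (net): A_n = (209 − 2×29)×25 = 3775 mm² (U = 1.0, A_e = A_n). φR_n = 0.75 × 450 × 3775 = 1274.1 kN.
Governing: min(3929.0, 4465.1, 1274.1) = 1274.1 kN → net-section rupture.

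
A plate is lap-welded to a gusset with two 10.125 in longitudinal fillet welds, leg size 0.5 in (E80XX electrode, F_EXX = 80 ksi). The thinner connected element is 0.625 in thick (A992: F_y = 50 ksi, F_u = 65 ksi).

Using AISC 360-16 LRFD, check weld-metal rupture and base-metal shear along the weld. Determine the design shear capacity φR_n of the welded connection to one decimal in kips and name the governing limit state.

Weld metal: throat = 0.707×0.5 = 0.3535 in, L = 2×10.125 = 20.25 in. φR_n = 0.75 × 0.6 × 80 × 0.3535 × 20.25 = 257.7 kips.
Base metal shear (0.625 in plate): yield φR_n = 1.0×0.6×50×0.625×20.25 = 379.7 kips; rupture φR_n = 0.75×0.6×65×0.625×20.25 = 370.2 kips; take 370.2 kips (rupture).
Governing: min(257.7, 370.2) = 257.7 kips → weld metal.

257.7 kips (weld metal governs)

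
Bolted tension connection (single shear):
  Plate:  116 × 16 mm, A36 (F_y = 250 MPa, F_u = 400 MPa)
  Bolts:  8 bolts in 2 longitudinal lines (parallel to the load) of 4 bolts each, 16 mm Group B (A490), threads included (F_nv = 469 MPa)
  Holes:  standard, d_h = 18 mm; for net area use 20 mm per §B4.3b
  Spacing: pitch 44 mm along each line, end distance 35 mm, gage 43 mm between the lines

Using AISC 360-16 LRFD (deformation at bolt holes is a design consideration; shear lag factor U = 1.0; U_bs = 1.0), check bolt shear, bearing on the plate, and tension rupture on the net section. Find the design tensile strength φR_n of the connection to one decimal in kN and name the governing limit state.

364.8 kN (net-section rupture governs)

Bolt shear: A_b = π(16)²/4 = 201.06 mm². φR_n = 0.75 × 469 × 201.06 × 8 × 1 = 565.8 kN.
Bearing (16 mm plate, F_u = 400 MPa): end bolts L_c = 35 − 18/2 = 26, R_n = min(1.2×26×16×400, 2.4×16×16×400) = 199.68 kN/bolt; interior L_c = 44 − 18 = 26, R_n = 199.68 kN/bolt. φR_n = 0.75 × (2×199.68 + 6×199.68) = 1198.1 kN.
Tension rupture (net): A_n = (116 − 2×20)×16 = 1216 mm² (U = 1.0, A_e = A_n). φR_n = 0.75 × 400 × 1216 = 364.8 kN.
Governing: min(565.8, 1198.1, 364.8) = 364.8 kN → net-section rupture.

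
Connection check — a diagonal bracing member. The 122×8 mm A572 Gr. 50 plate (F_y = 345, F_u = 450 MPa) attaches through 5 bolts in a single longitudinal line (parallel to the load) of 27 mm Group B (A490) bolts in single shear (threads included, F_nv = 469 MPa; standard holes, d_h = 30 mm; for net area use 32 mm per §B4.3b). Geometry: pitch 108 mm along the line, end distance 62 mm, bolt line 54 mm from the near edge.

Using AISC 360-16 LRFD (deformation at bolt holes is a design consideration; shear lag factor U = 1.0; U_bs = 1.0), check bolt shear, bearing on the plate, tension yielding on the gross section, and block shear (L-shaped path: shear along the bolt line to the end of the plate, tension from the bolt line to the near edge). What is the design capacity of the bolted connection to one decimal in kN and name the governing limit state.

Bolt shear: A_b = π(27)²/4 = 572.56 mm². φR_n = 0.75 × 469 × 572.56 × 5 × 1 = 1007.0 kN.
Bearing (8 mm plate, F_u = 450 MPa): end bolts L_c = 62 − 30/2 = 47, R_n = min(1.2×47×8×450, 2.4×27×8×450) = 203.04 kN/bolt; interior L_c = 108 − 30 = 78, R_n = 233.28 kN/bolt. φR_n = 0.75 × (1×203.04 + 4×233.28) = 852.1 kN.
Tension yield (gross): A_g = 122×8 = 976 mm². φR_n = 0.90 × 345 × 976 = 303.0 kN.
Block shear: shear path 1×[62+4×108] = 1×494 mm, A_gv = 3952, A_nv = 1×(494 − 4.5×32)×8 = 2800 mm²; tension to near edge: (54 − 0.5×32)×8 = 304 mm². R_n = min(0.6×450×2800, 0.6×345×3952) + 1.0×450×304 = min(756, 818.06) + 136.8 = 892.8 kN. φR_n = 0.75 × 892.8 = 669.6 kN.
Governing: min(1007.0, 852.1, 303.0, 669.6) = 303.0 kN → gross-section yield.

303.0 kN (gross-section yield governs)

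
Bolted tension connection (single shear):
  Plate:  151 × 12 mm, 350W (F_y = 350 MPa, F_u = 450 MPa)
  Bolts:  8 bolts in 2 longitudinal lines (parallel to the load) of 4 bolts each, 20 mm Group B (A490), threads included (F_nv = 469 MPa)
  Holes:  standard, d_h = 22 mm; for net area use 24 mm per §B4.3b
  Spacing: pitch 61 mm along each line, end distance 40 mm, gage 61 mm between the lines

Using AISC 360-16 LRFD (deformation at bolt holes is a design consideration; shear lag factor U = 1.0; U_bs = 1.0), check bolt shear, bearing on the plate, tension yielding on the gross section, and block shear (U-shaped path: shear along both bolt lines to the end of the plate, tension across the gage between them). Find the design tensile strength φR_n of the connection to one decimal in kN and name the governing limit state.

Bolt shear: A_b = π(20)²/4 = 314.16 mm². φR_n = 0.75 × 469 × 314.16 × 8 × 1 = 884.0 kN.
Bearing (12 mm plate, F_u = 450 MPa): end bolts L_c = 40 − 22/2 = 29, R_n = min(1.2×29×12×450, 2.4×20×12×450) = 187.92 kN/bolt; interior L_c = 61 − 22 = 39, R_n = 252.72 kN/bolt. φR_n = 0.75 × (2×187.92 + 6×252.72) = 1419.1 kN.
Tension yield (gross): A_g = 151×12 = 1812 mm². φR_n = 0.90 × 350 × 1812 = 570.8 kN.
Block shear: shear path 2×[40+3×61] = 2×223 mm, A_gv = 5352, A_nv = 2×(223 − 3.5×24)×12 = 3336 mm²; tension across gage: (61 − 1×24)×12 = 444 mm². R_n = min(0.6×450×3336, 0.6×350×5352) + 1.0×450×444 = min(900.72, 1123.9) + 199.8 = 1100.5 kN. φR_n = 0.75 × 1100.5 = 825.4 kN.
Governing: min(884.0, 1419.1, 570.8, 825.4) = 570.8 kN → gross-section yield.

570.8 kN (gross-section yield governs)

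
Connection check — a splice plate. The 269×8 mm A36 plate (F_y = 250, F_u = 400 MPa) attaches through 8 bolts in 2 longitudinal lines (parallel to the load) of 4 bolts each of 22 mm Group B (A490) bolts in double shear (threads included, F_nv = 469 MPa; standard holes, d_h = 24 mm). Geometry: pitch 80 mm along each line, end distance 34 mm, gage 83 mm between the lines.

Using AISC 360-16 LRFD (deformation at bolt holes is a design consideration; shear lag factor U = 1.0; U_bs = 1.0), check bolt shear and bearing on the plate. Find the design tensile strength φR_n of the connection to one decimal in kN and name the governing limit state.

Bolt shear: A_b = π(22)²/4 = 380.13 mm². φR_n = 0.75 × 469 × 380.13 × 8 × 2 = 2139.4 kN.
Bearing (8 mm plate, F_u = 400 MPa): end bolts L_c = 34 − 24/2 = 22, R_n = min(1.2×22×8×400, 2.4×22×8×400) = 84.48 kN/bolt; interior L_c = 80 − 24 = 56, R_n = 168.96 kN/bolt. φR_n = 0.75 × (2×84.48 + 6×168.96) = 887.0 kN.
Governing: min(2139.4, 887.0) = 887.0 kN → bearing.

887.0 kN (bearing governs)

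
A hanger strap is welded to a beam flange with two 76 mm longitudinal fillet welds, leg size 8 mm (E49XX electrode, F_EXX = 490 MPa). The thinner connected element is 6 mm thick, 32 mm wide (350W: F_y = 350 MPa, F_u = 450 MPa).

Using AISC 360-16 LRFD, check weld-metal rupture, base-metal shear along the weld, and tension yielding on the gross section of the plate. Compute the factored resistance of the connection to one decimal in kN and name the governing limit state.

Weld metal: throat = 0.707×8 = 5.656 mm, L = 2×76 = 152 mm. φR_n = 0.75 × 0.6 × 490 × 5.656 × 152 = 189.6 kN.
Base metal shear (6 mm plate): yield φR_n = 1.0×0.6×350×6×152 = 191.5 kN; rupture φR_n = 0.75×0.6×450×6×152 = 184.7 kN; take 184.7 kN (rupture).
Tension yield (gross): A_g = 32×6 = 192 mm². φR_n = 0.90 × 350 × 192 = 60.5 kN.
Governing: min(189.6, 184.7, 60.5) = 60.5 kN → gross-section yield.

60.5 kN (gross-section yield governs)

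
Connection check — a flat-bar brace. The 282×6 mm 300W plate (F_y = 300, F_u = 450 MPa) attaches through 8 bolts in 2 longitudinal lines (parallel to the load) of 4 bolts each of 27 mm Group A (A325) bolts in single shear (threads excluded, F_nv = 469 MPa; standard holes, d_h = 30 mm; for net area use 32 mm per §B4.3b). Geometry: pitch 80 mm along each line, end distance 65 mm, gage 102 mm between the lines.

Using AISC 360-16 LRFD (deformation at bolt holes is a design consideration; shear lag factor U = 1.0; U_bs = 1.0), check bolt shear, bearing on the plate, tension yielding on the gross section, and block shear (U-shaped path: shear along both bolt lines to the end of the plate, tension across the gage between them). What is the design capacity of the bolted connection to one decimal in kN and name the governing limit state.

456.8 kN (gross-section yield governs)

Bolt shear: A_b = π(27)²/4 = 572.56 mm². φR_n = 0.75 × 469 × 572.56 × 8 × 1 = 1611.2 kN.
Bearing (6 mm plate, F_u = 450 MPa): end bolts L_c = 65 − 30/2 = 50, R_n = min(1.2×50×6×450, 2.4×27×6×450) = 162 kN/bolt; interior L_c = 80 − 30 = 50, R_n = 162 kN/bolt. φR_n = 0.75 × (2×162 + 6×162) = 972.0 kN.
Tension yield (gross): A_g = 282×6 = 1692 mm². φR_n = 0.90 × 300 × 1692 = 456.8 kN.
Block shear: shear path 2×[65+3×80] = 2×305 mm, A_gv = 3660, A_nv = 2×(305 − 3.5×32)×6 = 2316 mm²; tension across gage: (102 − 1×32)×6 = 420 mm². R_n = min(0.6×450×2316, 0.6×300×3660) + 1.0×450×420 = min(625.32, 658.8) + 189 = 814.32 kN. φR_n = 0.75 × 814.32 = 610.7 kN.
Governing: min(1611.2, 972.0, 456.8, 610.7) = 456.8 kN → gross-section yield.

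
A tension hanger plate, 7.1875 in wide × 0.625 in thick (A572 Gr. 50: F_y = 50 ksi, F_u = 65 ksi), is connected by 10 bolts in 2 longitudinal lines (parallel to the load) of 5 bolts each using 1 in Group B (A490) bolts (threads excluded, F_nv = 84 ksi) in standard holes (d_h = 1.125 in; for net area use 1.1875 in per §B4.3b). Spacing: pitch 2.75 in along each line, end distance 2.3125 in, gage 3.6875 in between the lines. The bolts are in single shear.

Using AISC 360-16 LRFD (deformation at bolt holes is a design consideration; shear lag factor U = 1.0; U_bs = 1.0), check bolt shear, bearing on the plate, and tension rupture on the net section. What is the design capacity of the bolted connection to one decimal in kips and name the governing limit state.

Bolt shear: A_b = π(1)²/4 = 0.7854 in². φR_n = 0.75 × 84 × 0.7854 × 10 × 1 = 494.8 kips.
Bearing (0.625 in plate, F_u = 65 ksi): end bolts L_c = 2.3125 − 1.125/2 = 1.75, R_n = min(1.2×1.75×0.625×65, 2.4×1×0.625×65) = 85.313 kips/bolt; interior L_c = 2.75 − 1.125 = 1.625, R_n = 79.219 kips/bolt. φR_n = 0.75 × (2×85.313 + 8×79.219) = 603.3 kips.
Tension rupture (net): A_n = (7.1875 − 2×1.1875)×0.625 = 3.0078 in² (U = 1.0, A_e = A_n). φR_n = 0.75 × 65 × 3.0078 = 146.6 kips.
Governing: min(494.8, 603.3, 146.6) = 146.6 kips → net-section rupture.

146.6 kips (net-section rupture governs)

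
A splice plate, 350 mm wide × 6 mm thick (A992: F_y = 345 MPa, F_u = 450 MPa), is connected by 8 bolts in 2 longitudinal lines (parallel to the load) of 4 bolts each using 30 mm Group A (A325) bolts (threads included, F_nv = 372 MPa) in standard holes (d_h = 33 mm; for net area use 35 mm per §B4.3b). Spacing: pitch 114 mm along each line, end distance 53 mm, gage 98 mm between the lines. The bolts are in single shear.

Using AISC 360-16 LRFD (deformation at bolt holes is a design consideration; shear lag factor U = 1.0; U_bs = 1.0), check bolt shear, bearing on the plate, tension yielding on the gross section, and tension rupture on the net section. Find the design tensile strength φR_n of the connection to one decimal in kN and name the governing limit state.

Bolt shear: A_b = π(30)²/4 = 706.86 mm². φR_n = 0.75 × 372 × 706.86 × 8 × 1 = 1577.7 kN.
Bearing (6 mm plate, F_u = 450 MPa): end bolts L_c = 53 − 33/2 = 36.5, R_n = min(1.2×36.5×6×450, 2.4×30×6×450) = 118.26 kN/bolt; interior L_c = 114 − 33 = 81, R_n = 194.4 kN/bolt. φR_n = 0.75 × (2×118.26 + 6×194.4) = 1052.2 kN.
Tension yield (gross): A_g = 350×6 = 2100 mm². φR_n = 0.90 × 345 × 2100 = 652.1 kN.
Tension rupture (net): A_n = (350 − 2×35)×6 = 1680 mm² (U = 1.0, A_e = A_n). φR_n = 0.75 × 450 × 1680 = 567.0 kN.
Governing: min(1577.7, 1052.2, 652.1, 567.0) = 567.0 kN → net-section rupture.

567.0 kN (net-section rupture governs)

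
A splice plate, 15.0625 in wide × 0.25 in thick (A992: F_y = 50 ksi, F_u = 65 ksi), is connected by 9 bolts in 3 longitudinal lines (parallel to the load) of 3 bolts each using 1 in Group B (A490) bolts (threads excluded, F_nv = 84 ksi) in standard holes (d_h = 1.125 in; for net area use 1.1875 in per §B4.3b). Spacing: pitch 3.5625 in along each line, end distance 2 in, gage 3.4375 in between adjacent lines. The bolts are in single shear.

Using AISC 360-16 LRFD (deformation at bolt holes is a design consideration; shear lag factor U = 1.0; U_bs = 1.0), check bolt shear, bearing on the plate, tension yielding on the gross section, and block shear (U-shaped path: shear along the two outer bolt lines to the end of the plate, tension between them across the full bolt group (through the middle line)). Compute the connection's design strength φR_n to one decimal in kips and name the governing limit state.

Bolt shear: A_b = π(1)²/4 = 0.7854 in². φR_n = 0.75 × 84 × 0.7854 × 9 × 1 = 445.3 kips.
Bearing (0.25 in plate, F_u = 65 ksi): end bolts L_c = 2 − 1.125/2 = 1.4375, R_n = min(1.2×1.4375×0.25×65, 2.4×1×0.25×65) = 28.031 kips/bolt; interior L_c = 3.5625 − 1.125 = 2.4375, R_n = 39 kips/bolt. φR_n = 0.75 × (3×28.031 + 6×39) = 238.6 kips.
Tension yield (gross): A_g = 15.0625×0.25 = 3.7656 in². φR_n = 0.90 × 50 × 3.7656 = 169.5 kips.
Block shear: shear path 2×[2+2×3.5625] = 2×9.125 in, A_gv = 4.5625, A_nv = 2×(9.125 − 2.5×1.1875)×0.25 = 3.0781 in²; tension across gage: (6.875 − 2×1.1875)×0.25 = 1.125 in². R_n = min(0.6×65×3.0781, 0.6×50×4.5625) + 1.0×65×1.125 = min(120.05, 136.88) + 73.125 = 193.18 kips. φR_n = 0.75 × 193.18 = 144.9 kips.
Governing: min(445.3, 238.6, 169.5, 144.9) = 144.9 kips → block shear.

144.9 kips (block shear governs)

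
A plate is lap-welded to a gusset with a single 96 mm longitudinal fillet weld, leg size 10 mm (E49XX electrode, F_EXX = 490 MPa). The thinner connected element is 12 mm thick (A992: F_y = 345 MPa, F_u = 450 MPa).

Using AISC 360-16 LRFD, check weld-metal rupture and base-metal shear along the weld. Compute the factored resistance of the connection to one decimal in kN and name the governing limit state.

149.7 kN (weld metal governs)

Weld metal: throat = 0.707×10 = 7.07 mm, L = 96 mm. φR_n = 0.75 × 0.6 × 490 × 7.07 × 96 = 149.7 kN.
Base metal shear (12 mm plate): yield φR_n = 1.0×0.6×345×12×96 = 238.5 kN; rupture φR_n = 0.75×0.6×450×12×96 = 233.3 kN; take 233.3 kN (rupture).
Governing: min(149.7, 233.3) = 149.7 kN → weld metal.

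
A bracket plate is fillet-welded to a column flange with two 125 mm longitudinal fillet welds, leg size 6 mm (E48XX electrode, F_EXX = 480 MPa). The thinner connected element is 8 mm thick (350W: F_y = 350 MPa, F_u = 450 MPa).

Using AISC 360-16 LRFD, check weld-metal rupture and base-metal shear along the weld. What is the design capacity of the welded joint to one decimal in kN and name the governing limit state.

229.1 kN (weld metal governs)

Weld metal: throat = 0.707×6 = 4.242 mm, L = 2×125 = 250 mm. φR_n = 0.75 × 0.6 × 480 × 4.242 × 250 = 229.1 kN.
Base metal shear (8 mm plate): yield φR_n = 1.0×0.6×350×8×250 = 420.0 kN; rupture φR_n = 0.75×0.6×450×8×250 = 405.0 kN; take 405.0 kN (rupture).
Governing: min(229.1, 405.0) = 229.1 kN → weld metal.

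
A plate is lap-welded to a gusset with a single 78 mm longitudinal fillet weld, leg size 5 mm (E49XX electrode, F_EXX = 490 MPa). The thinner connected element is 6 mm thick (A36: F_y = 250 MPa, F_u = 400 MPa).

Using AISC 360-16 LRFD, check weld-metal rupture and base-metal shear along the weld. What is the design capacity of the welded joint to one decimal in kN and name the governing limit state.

60.8 kN (weld metal governs)

Weld metal: throat = 0.707×5 = 3.535 mm, L = 78 mm. φR_n = 0.75 × 0.6 × 490 × 3.535 × 78 = 60.8 kN.
Base metal shear (6 mm plate): yield φR_n = 1.0×0.6×250×6×78 = 70.2 kN; rupture φR_n = 0.75×0.6×400×6×78 = 84.2 kN; take 70.2 kN (yield).
Governing: min(60.8, 70.2) = 60.8 kN → weld metal.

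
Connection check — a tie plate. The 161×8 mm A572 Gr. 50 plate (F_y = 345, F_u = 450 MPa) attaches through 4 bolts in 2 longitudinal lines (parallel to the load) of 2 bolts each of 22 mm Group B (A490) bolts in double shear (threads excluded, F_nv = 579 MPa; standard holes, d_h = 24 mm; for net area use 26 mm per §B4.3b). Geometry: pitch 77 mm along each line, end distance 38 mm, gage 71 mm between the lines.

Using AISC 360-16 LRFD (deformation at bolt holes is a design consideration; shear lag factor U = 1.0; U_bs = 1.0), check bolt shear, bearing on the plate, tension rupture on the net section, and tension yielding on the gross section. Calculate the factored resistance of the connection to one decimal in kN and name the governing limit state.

294.3 kN (net-section rupture governs)

Bolt shear: A_b = π(22)²/4 = 380.13 mm². φR_n = 0.75 × 579 × 380.13 × 4 × 2 = 1320.6 kN.
Bearing (8 mm plate, F_u = 450 MPa): end bolts L_c = 38 − 24/2 = 26, R_n = min(1.2×26×8×450, 2.4×22×8×450) = 112.32 kN/bolt; interior L_c = 77 − 24 = 53, R_n = 190.08 kN/bolt. φR_n = 0.75 × (2×112.32 + 2×190.08) = 453.6 kN.
Tension rupture (net): A_n = (161 − 2×26)×8 = 872 mm² (U = 1.0, A_e = A_n). φR_n = 0.75 × 450 × 872 = 294.3 kN.
Tension yield (gross): A_g = 161×8 = 1288 mm². φR_n = 0.90 × 345 × 1288 = 399.9 kN.
Governing: min(1320.6, 453.6, 294.3, 399.9) = 294.3 kN → net-section rupture.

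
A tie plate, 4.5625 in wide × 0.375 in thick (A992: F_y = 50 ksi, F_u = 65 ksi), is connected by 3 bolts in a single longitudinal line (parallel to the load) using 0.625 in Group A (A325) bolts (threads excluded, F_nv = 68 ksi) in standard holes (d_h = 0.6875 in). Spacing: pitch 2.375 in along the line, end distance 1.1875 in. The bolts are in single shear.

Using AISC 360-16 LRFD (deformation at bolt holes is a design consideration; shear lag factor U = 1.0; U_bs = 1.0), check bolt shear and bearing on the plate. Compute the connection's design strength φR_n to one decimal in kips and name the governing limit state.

46.9 kips (bolt shear governs)

Bolt shear: A_b = π(0.625)²/4 = 0.3068 in². φR_n = 0.75 × 68 × 0.3068 × 3 × 1 = 46.9 kips.
Bearing (0.375 in plate, F_u = 65 ksi): end bolts L_c = 1.1875 − 0.6875/2 = 0.84375, R_n = min(1.2×0.84375×0.375×65, 2.4×0.625×0.375×65) = 24.68 kips/bolt; interior L_c = 2.375 − 0.6875 = 1.6875, R_n = 36.563 kips/bolt. φR_n = 0.75 × (1×24.68 + 2×36.563) = 73.4 kips.
Governing: min(46.9, 73.4) = 46.9 kips → bolt shear.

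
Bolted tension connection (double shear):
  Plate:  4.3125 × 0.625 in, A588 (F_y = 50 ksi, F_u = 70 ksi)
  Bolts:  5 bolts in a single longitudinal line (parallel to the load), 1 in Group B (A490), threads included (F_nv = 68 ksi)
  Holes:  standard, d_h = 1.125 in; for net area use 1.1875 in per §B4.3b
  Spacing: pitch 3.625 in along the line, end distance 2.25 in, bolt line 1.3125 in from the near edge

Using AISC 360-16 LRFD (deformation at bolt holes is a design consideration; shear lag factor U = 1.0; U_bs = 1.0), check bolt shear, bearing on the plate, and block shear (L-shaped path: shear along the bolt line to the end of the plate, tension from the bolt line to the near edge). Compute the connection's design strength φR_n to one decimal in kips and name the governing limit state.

248.1 kips (block shear governs)

Bolt shear: A_b = π(1)²/4 = 0.7854 in². φR_n = 0.75 × 68 × 0.7854 × 5 × 2 = 400.6 kips.
Bearing (0.625 in plate, F_u = 70 ksi): end bolts L_c = 2.25 − 1.125/2 = 1.6875, R_n = min(1.2×1.6875×0.625×70, 2.4×1×0.625×70) = 88.594 kips/bolt; interior L_c = 3.625 − 1.125 = 2.5, R_n = 105 kips/bolt. φR_n = 0.75 × (1×88.594 + 4×105) = 381.4 kips.
Block shear: shear path 1×[2.25+4×3.625] = 1×16.75 in, A_gv = 10.469, A_nv = 1×(16.75 − 4.5×1.1875)×0.625 = 7.1289 in²; tension to near edge: (1.3125 − 0.5×1.1875)×0.625 = 0.44922 in². R_n = min(0.6×70×7.1289, 0.6×50×10.469) + 1.0×70×0.44922 = min(299.41, 314.07) + 31.445 = 330.86 kips. φR_n = 0.75 × 330.86 = 248.1 kips.
Governing: min(400.6, 381.4, 248.1) = 248.1 kips → block shear.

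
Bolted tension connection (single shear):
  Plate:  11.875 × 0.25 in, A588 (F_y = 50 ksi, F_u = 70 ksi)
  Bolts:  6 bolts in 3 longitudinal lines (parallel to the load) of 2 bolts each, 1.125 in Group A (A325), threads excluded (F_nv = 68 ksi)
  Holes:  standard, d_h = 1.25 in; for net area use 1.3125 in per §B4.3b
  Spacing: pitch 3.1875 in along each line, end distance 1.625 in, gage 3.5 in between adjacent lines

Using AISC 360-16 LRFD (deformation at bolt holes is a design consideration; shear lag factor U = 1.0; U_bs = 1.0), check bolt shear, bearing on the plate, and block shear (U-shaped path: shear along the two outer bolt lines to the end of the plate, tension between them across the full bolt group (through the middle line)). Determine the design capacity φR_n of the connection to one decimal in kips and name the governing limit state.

102.2 kips (block shear governs)

Bolt shear: A_b = π(1.125)²/4 = 0.99402 in². φR_n = 0.75 × 68 × 0.99402 × 6 × 1 = 304.2 kips.
Bearing (0.25 in plate, F_u = 70 ksi): end bolts L_c = 1.625 − 1.25/2 = 1, R_n = min(1.2×1×0.25×70, 2.4×1.125×0.25×70) = 21 kips/bolt; interior L_c = 3.1875 − 1.25 = 1.9375, R_n = 40.688 kips/bolt. φR_n = 0.75 × (3×21 + 3×40.688) = 138.8 kips.
Block shear: shear path 2×[1.625+1×3.1875] = 2×4.8125 in, A_gv = 2.4063, A_nv = 2×(4.8125 − 1.5×1.3125)×0.25 = 1.4219 in²; tension across gage: (7 − 2×1.3125)×0.25 = 1.0938 in². R_n = min(0.6×70×1.4219, 0.6×50×2.4063) + 1.0×70×1.0938 = min(59.72, 72.189) + 76.566 = 136.29 kips. φR_n = 0.75 × 136.29 = 102.2 kips.
Governing: min(304.2, 138.8, 102.2) = 102.2 kips → block shear.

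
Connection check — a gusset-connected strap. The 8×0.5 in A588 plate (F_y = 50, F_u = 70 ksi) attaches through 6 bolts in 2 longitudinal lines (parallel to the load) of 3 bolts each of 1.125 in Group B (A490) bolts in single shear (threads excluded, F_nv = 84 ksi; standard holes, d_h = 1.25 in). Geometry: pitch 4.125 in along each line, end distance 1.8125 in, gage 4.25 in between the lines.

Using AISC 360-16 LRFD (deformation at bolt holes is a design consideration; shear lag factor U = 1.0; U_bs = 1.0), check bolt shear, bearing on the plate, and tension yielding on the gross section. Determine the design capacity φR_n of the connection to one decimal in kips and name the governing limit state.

180.0 kips (gross-section yield governs)

Bolt shear: A_b = π(1.125)²/4 = 0.99402 in². φR_n = 0.75 × 84 × 0.99402 × 6 × 1 = 375.7 kips.
Bearing (0.5 in plate, F_u = 70 ksi): end bolts L_c = 1.8125 − 1.25/2 = 1.1875, R_n = min(1.2×1.1875×0.5×70, 2.4×1.125×0.5×70) = 49.875 kips/bolt; interior L_c = 4.125 − 1.25 = 2.875, R_n = 94.5 kips/bolt. φR_n = 0.75 × (2×49.875 + 4×94.5) = 358.3 kips.
Tension yield (gross): A_g = 8×0.5 = 4 in². φR_n = 0.90 × 50 × 4 = 180.0 kips.
Governing: min(375.7, 358.3, 180.0) = 180.0 kips → gross-section yield.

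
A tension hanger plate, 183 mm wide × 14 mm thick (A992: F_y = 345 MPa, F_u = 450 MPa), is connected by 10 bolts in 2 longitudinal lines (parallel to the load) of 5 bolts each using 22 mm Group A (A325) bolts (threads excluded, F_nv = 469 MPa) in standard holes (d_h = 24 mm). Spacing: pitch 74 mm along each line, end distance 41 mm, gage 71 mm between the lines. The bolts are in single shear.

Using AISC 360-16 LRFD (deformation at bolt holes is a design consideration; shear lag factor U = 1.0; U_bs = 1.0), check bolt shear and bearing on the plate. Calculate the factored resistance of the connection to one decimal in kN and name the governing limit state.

1337.1 kN (bolt shear governs)

Bolt shear: A_b = π(22)²/4 = 380.13 mm². φR_n = 0.75 × 469 × 380.13 × 10 × 1 = 1337.1 kN.
Bearing (14 mm plate, F_u = 450 MPa): end bolts L_c = 41 − 24/2 = 29, R_n = min(1.2×29×14×450, 2.4×22×14×450) = 219.24 kN/bolt; interior L_c = 74 − 24 = 50, R_n = 332.64 kN/bolt. φR_n = 0.75 × (2×219.24 + 8×332.64) = 2324.7 kN.
Governing: min(1337.1, 2324.7) = 1337.1 kN → bolt shear.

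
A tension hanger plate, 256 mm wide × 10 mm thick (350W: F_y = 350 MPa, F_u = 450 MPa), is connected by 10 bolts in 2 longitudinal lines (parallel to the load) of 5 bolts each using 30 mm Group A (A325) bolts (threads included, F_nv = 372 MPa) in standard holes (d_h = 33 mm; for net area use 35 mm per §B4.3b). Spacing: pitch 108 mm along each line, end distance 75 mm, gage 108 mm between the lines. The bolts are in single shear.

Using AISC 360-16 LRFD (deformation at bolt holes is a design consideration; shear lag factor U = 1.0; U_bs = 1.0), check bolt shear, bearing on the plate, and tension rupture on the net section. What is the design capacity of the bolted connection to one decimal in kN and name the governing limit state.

Bolt shear: A_b = π(30)²/4 = 706.86 mm². φR_n = 0.75 × 372 × 706.86 × 10 × 1 = 1972.1 kN.
Bearing (10 mm plate, F_u = 450 MPa): end bolts L_c = 75 − 33/2 = 58.5, R_n = min(1.2×58.5×10×450, 2.4×30×10×450) = 315.9 kN/bolt; interior L_c = 108 − 33 = 75, R_n = 324 kN/bolt. φR_n = 0.75 × (2×315.9 + 8×324) = 2417.9 kN.
Tension rupture (net): A_n = (256 − 2×35)×10 = 1860 mm² (U = 1.0, A_e = A_n). φR_n = 0.75 × 450 × 1860 = 627.8 kN.
Governing: min(1972.1, 2417.9, 627.8) = 627.8 kN → net-section rupture.

627.8 kN (net-section rupture governs)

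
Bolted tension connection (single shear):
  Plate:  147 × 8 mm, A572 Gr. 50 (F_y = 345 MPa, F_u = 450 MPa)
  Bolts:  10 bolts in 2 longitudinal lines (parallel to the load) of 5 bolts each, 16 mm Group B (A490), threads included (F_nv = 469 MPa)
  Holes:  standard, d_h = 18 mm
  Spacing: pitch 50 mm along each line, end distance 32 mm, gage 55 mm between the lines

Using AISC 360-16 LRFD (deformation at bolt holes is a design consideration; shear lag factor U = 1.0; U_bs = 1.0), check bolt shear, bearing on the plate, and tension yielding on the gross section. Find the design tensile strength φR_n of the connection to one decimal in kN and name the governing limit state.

365.1 kN (gross-section yield governs)

Bolt shear: A_b = π(16)²/4 = 201.06 mm². φR_n = 0.75 × 469 × 201.06 × 10 × 1 = 707.2 kN.
Bearing (8 mm plate, F_u = 450 MPa): end bolts L_c = 32 − 18/2 = 23, R_n = min(1.2×23×8×450, 2.4×16×8×450) = 99.36 kN/bolt; interior L_c = 50 − 18 = 32, R_n = 138.24 kN/bolt. φR_n = 0.75 × (2×99.36 + 8×138.24) = 978.5 kN.
Tension yield (gross): A_g = 147×8 = 1176 mm². φR_n = 0.90 × 345 × 1176 = 365.1 kN.
Governing: min(707.2, 978.5, 365.1) = 365.1 kN → gross-section yield.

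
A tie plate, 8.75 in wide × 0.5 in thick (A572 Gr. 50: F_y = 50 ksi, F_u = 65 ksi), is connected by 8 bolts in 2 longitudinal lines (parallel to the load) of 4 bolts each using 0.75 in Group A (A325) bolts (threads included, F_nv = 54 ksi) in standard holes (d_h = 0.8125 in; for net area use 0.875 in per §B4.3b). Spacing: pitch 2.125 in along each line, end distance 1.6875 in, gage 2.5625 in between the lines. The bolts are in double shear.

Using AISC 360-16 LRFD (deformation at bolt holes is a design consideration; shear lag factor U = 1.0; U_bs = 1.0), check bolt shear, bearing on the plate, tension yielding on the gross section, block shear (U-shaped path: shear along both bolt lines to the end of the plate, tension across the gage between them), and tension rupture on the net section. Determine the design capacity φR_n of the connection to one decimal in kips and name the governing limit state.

Bolt shear: A_b = π(0.75)²/4 = 0.44179 in². φR_n = 0.75 × 54 × 0.44179 × 8 × 2 = 286.3 kips.
Bearing (0.5 in plate, F_u = 65 ksi): end bolts L_c = 1.6875 − 0.8125/2 = 1.28125, R_n = min(1.2×1.28125×0.5×65, 2.4×0.75×0.5×65) = 49.969 kips/bolt; interior L_c = 2.125 − 0.8125 = 1.3125, R_n = 51.188 kips/bolt. φR_n = 0.75 × (2×49.969 + 6×51.188) = 305.3 kips.
Tension yield (gross): A_g = 8.75×0.5 = 4.375 in². φR_n = 0.90 × 50 × 4.375 = 196.9 kips.
Block shear: shear path 2×[1.6875+3×2.125] = 2×8.0625 in, A_gv = 8.0625, A_nv = 2×(8.0625 − 3.5×0.875)×0.5 = 5 in²; tension across gage: (2.5625 − 1×0.875)×0.5 = 0.84375 in². R_n = min(0.6×65×5, 0.6×50×8.0625) + 1.0×65×0.84375 = min(195, 241.88) + 54.844 = 249.84 kips. φR_n = 0.75 × 249.84 = 187.4 kips.
Tension rupture (net): A_n = (8.75 − 2×0.875)×0.5 = 3.5 in² (U = 1.0, A_e = A_n). φR_n = 0.75 × 65 × 3.5 = 170.6 kips.
Governing: min(286.3, 305.3, 196.9, 187.4, 170.6) = 170.6 kips → net-section rupture.

170.6 kips (net-section rupture governs)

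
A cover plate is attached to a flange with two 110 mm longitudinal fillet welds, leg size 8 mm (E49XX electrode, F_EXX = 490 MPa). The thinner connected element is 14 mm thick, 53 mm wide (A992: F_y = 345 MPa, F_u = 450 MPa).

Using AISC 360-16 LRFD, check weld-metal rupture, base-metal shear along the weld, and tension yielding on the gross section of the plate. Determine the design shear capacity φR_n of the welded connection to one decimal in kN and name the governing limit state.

Weld metal: throat = 0.707×8 = 5.656 mm, L = 2×110 = 220 mm. φR_n = 0.75 × 0.6 × 490 × 5.656 × 220 = 274.4 kN.
Base metal shear (14 mm plate): yield φR_n = 1.0×0.6×345×14×220 = 637.6 kN; rupture φR_n = 0.75×0.6×450×14×220 = 623.7 kN; take 623.7 kN (rupture).
Tension yield (gross): A_g = 53×14 = 742 mm². φR_n = 0.90 × 345 × 742 = 230.4 kN.
Governing: min(274.4, 623.7, 230.4) = 230.4 kN → gross-section yield.

230.4 kN (gross-section yield governs)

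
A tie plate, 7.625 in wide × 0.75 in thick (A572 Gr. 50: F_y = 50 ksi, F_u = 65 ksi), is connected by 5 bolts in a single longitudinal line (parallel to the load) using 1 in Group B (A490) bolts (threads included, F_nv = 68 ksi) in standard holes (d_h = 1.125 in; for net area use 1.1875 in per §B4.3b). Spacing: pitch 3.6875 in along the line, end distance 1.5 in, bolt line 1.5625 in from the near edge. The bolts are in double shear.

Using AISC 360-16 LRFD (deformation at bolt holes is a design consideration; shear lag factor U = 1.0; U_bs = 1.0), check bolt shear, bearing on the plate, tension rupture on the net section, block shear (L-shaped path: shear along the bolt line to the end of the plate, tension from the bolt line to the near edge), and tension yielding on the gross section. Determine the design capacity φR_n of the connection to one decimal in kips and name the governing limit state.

235.4 kips (net-section rupture governs)

Bolt shear: A_b = π(1)²/4 = 0.7854 in². φR_n = 0.75 × 68 × 0.7854 × 5 × 2 = 400.6 kips.
Bearing (0.75 in plate, F_u = 65 ksi): end bolts L_c = 1.5 − 1.125/2 = 0.9375, R_n = min(1.2×0.9375×0.75×65, 2.4×1×0.75×65) = 54.844 kips/bolt; interior L_c = 3.6875 − 1.125 = 2.5625, R_n = 117 kips/bolt. φR_n = 0.75 × (1×54.844 + 4×117) = 392.1 kips.
Tension rupture (net): A_n = (7.625 − 1×1.1875)×0.75 = 4.8281 in² (U = 1.0, A_e = A_n). φR_n = 0.75 × 65 × 4.8281 = 235.4 kips.
Block shear: shear path 1×[1.5+4×3.6875] = 1×16.25 in, A_gv = 12.188, A_nv = 1×(16.25 − 4.5×1.1875)×0.75 = 8.1797 in²; tension to near edge: (1.5625 − 0.5×1.1875)×0.75 = 0.72656 in². R_n = min(0.6×65×8.1797, 0.6×50×12.188) + 1.0×65×0.72656 = min(319.01, 365.64) + 47.226 = 366.24 kips. φR_n = 0.75 × 366.24 = 274.7 kips.
Tension yield (gross): A_g = 7.625×0.75 = 5.7188 in². φR_n = 0.90 × 50 × 5.7188 = 257.3 kips.
Governing: min(400.6, 392.1, 235.4, 274.7, 257.3) = 235.4 kips → net-section rupture.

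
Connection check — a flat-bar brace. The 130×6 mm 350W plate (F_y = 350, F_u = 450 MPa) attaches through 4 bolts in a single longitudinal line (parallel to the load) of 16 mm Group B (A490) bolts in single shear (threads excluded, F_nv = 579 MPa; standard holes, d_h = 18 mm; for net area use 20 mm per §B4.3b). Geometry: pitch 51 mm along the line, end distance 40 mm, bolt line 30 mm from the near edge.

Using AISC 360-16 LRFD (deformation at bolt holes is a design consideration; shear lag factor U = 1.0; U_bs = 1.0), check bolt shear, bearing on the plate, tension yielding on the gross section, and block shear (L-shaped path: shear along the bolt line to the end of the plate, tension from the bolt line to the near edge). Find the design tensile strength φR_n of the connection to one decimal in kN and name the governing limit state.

Bolt shear: A_b = π(16)²/4 = 201.06 mm². φR_n = 0.75 × 579 × 201.06 × 4 × 1 = 349.2 kN.
Bearing (6 mm plate, F_u = 450 MPa): end bolts L_c = 40 − 18/2 = 31, R_n = min(1.2×31×6×450, 2.4×16×6×450) = 100.44 kN/bolt; interior L_c = 51 − 18 = 33, R_n = 103.68 kN/bolt. φR_n = 0.75 × (1×100.44 + 3×103.68) = 308.6 kN.
Tension yield (gross): A_g = 130×6 = 780 mm². φR_n = 0.90 × 350 × 780 = 245.7 kN.
Block shear: shear path 1×[40+3×51] = 1×193 mm, A_gv = 1158, A_nv = 1×(193 − 3.5×20)×6 = 738 mm²; tension to near edge: (30 − 0.5×20)×6 = 120 mm². R_n = min(0.6×450×738, 0.6×350×1158) + 1.0×450×120 = min(199.26, 243.18) + 54 = 253.26 kN. φR_n = 0.75 × 253.26 = 189.9 kN.
Governing: min(349.2, 308.6, 245.7, 189.9) = 189.9 kN → block shear.

189.9 kN (block shear governs)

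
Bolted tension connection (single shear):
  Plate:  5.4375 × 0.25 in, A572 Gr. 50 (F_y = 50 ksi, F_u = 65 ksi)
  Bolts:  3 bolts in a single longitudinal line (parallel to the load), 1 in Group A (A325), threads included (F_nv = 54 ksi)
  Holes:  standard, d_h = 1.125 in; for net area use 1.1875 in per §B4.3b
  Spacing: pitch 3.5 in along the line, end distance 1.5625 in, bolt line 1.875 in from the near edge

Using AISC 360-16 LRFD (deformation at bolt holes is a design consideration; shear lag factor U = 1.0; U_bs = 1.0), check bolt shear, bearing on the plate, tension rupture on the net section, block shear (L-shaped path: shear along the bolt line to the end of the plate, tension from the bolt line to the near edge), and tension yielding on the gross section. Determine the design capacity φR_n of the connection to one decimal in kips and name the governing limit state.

51.8 kips (net-section rupture governs)

Bolt shear: A_b = π(1)²/4 = 0.7854 in². φR_n = 0.75 × 54 × 0.7854 × 3 × 1 = 95.4 kips.
Bearing (0.25 in plate, F_u = 65 ksi): end bolts L_c = 1.5625 − 1.125/2 = 1, R_n = min(1.2×1×0.25×65, 2.4×1×0.25×65) = 19.5 kips/bolt; interior L_c = 3.5 − 1.125 = 2.375, R_n = 39 kips/bolt. φR_n = 0.75 × (1×19.5 + 2×39) = 73.1 kips.
Tension rupture (net): A_n = (5.4375 − 1×1.1875)×0.25 = 1.0625 in² (U = 1.0, A_e = A_n). φR_n = 0.75 × 65 × 1.0625 = 51.8 kips.
Block shear: shear path 1×[1.5625+2×3.5] = 1×8.5625 in, A_gv = 2.1406, A_nv = 1×(8.5625 − 2.5×1.1875)×0.25 = 1.3984 in²; tension to near edge: (1.875 − 0.5×1.1875)×0.25 = 0.32031 in². R_n = min(0.6×65×1.3984, 0.6×50×2.1406) + 1.0×65×0.32031 = min(54.538, 64.218) + 20.82 = 75.358 kips. φR_n = 0.75 × 75.358 = 56.5 kips.
Tension yield (gross): A_g = 5.4375×0.25 = 1.3594 in². φR_n = 0.90 × 50 × 1.3594 = 61.2 kips.
Governing: min(95.4, 73.1, 51.8, 56.5, 61.2) = 51.8 kips → net-section rupture.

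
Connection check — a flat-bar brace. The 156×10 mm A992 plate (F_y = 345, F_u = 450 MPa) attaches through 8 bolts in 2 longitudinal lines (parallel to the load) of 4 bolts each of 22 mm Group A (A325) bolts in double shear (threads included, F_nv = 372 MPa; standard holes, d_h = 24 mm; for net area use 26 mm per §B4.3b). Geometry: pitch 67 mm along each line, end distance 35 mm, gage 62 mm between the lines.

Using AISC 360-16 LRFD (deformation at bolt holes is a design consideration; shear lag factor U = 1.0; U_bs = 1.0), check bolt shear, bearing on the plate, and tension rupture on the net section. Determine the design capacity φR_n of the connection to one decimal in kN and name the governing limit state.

Bolt shear: A_b = π(22)²/4 = 380.13 mm². φR_n = 0.75 × 372 × 380.13 × 8 × 2 = 1696.9 kN.
Bearing (10 mm plate, F_u = 450 MPa): end bolts L_c = 35 − 24/2 = 23, R_n = min(1.2×23×10×450, 2.4×22×10×450) = 124.2 kN/bolt; interior L_c = 67 − 24 = 43, R_n = 232.2 kN/bolt. φR_n = 0.75 × (2×124.2 + 6×232.2) = 1231.2 kN.
Tension rupture (net): A_n = (156 − 2×26)×10 = 1040 mm² (U = 1.0, A_e = A_n). φR_n = 0.75 × 450 × 1040 = 351.0 kN.
Governing: min(1696.9, 1231.2, 351.0) = 351.0 kN → net-section rupture.

351.0 kN (net-section rupture governs)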